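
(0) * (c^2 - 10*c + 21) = 0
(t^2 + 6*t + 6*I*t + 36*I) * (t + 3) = t^3 + 9*t^2 + 6*I*t^2 + 18*t + 54*I*t + 108*I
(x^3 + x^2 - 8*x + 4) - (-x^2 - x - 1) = x^3 + 2*x^2 - 7*x + 5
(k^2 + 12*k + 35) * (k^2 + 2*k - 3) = k^4 + 14*k^3 + 56*k^2 + 34*k - 105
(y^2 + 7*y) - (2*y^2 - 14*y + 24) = -y^2 + 21*y - 24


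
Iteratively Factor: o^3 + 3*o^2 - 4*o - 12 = (o - 2)*(o^2 + 5*o + 6) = (o - 2)*(o + 3)*(o + 2)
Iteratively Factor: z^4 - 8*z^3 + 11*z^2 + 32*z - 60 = (z + 2)*(z^3 - 10*z^2 + 31*z - 30) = (z - 5)*(z + 2)*(z^2 - 5*z + 6) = (z - 5)*(z - 2)*(z + 2)*(z - 3)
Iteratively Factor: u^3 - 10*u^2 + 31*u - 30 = (u - 2)*(u^2 - 8*u + 15) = (u - 5)*(u - 2)*(u - 3)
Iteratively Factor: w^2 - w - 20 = (w + 4)*(w - 5)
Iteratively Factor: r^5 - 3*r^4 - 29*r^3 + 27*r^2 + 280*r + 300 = (r + 3)*(r^4 - 6*r^3 - 11*r^2 + 60*r + 100) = (r - 5)*(r + 3)*(r^3 - r^2 - 16*r - 20) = (r - 5)*(r + 2)*(r + 3)*(r^2 - 3*r - 10) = (r - 5)*(r + 2)^2*(r + 3)*(r - 5)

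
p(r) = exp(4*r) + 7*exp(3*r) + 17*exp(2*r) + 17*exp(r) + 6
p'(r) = 4*exp(4*r) + 21*exp(3*r) + 34*exp(2*r) + 17*exp(r)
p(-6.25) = 6.03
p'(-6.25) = 0.03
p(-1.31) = 11.97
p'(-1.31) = 7.50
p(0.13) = 59.43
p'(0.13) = 101.20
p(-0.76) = 18.43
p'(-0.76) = 17.73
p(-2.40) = 7.69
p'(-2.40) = 1.84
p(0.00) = 48.00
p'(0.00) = 76.00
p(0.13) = 59.43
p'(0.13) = 101.20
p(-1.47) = 10.90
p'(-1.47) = 5.97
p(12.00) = 701703770280910823276.85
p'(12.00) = 2806784901602175033807.79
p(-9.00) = 6.00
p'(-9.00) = 0.00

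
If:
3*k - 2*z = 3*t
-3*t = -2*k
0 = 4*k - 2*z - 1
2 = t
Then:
No Solution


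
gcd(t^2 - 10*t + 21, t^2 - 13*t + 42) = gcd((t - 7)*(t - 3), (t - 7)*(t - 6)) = t - 7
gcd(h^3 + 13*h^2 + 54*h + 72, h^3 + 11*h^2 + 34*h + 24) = h^2 + 10*h + 24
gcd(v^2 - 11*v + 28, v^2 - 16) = v - 4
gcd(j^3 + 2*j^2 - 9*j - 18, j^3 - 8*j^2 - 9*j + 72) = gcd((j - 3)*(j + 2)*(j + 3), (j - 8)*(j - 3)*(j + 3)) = j^2 - 9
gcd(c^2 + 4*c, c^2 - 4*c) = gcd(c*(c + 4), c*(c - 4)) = c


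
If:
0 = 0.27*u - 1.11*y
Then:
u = 4.11111111111111*y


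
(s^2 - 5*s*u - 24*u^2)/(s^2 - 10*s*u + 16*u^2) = (s + 3*u)/(s - 2*u)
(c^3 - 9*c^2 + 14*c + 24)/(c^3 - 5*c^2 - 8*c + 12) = (c^2 - 3*c - 4)/(c^2 + c - 2)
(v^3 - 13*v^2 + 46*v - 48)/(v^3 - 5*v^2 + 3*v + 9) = (v^2 - 10*v + 16)/(v^2 - 2*v - 3)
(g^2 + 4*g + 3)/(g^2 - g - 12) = (g + 1)/(g - 4)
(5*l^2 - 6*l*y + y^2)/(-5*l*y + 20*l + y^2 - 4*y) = (-l + y)/(y - 4)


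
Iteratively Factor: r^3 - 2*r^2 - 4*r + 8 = (r - 2)*(r^2 - 4) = (r - 2)*(r + 2)*(r - 2)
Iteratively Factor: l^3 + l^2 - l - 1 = (l - 1)*(l^2 + 2*l + 1) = (l - 1)*(l + 1)*(l + 1)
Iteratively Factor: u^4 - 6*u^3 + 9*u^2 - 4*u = (u)*(u^3 - 6*u^2 + 9*u - 4) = u*(u - 1)*(u^2 - 5*u + 4) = u*(u - 4)*(u - 1)*(u - 1)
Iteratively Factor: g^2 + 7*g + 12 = (g + 3)*(g + 4)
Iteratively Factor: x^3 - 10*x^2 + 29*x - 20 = (x - 5)*(x^2 - 5*x + 4) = (x - 5)*(x - 4)*(x - 1)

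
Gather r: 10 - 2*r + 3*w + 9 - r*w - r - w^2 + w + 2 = r*(-w - 3) - w^2 + 4*w + 21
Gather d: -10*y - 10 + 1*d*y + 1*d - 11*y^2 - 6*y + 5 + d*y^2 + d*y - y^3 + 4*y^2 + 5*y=d*(y^2 + 2*y + 1) - y^3 - 7*y^2 - 11*y - 5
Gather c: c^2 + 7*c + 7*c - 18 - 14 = c^2 + 14*c - 32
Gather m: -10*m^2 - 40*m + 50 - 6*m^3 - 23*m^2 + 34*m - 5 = -6*m^3 - 33*m^2 - 6*m + 45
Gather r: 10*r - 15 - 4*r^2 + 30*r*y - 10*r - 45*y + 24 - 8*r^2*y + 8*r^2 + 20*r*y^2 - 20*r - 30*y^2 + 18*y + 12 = r^2*(4 - 8*y) + r*(20*y^2 + 30*y - 20) - 30*y^2 - 27*y + 21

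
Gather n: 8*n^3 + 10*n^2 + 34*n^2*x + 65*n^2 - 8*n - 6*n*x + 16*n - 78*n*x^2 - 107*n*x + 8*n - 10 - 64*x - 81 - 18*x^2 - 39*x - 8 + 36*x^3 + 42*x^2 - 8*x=8*n^3 + n^2*(34*x + 75) + n*(-78*x^2 - 113*x + 16) + 36*x^3 + 24*x^2 - 111*x - 99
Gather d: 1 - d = 1 - d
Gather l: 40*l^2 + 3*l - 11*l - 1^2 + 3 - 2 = 40*l^2 - 8*l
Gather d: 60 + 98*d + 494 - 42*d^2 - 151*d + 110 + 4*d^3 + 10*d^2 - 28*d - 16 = 4*d^3 - 32*d^2 - 81*d + 648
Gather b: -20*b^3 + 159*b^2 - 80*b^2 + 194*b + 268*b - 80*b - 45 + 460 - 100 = -20*b^3 + 79*b^2 + 382*b + 315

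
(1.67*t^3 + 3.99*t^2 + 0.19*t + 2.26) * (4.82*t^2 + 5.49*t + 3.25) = 8.0494*t^5 + 28.4001*t^4 + 28.2484*t^3 + 24.9038*t^2 + 13.0249*t + 7.345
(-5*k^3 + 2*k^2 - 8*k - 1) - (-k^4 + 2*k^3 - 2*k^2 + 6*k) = k^4 - 7*k^3 + 4*k^2 - 14*k - 1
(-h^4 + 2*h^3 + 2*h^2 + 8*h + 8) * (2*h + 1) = -2*h^5 + 3*h^4 + 6*h^3 + 18*h^2 + 24*h + 8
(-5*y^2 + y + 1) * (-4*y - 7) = 20*y^3 + 31*y^2 - 11*y - 7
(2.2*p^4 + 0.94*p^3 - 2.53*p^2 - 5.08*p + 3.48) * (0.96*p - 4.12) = 2.112*p^5 - 8.1616*p^4 - 6.3016*p^3 + 5.5468*p^2 + 24.2704*p - 14.3376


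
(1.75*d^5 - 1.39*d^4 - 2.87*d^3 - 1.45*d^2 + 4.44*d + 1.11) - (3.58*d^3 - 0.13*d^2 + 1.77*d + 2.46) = 1.75*d^5 - 1.39*d^4 - 6.45*d^3 - 1.32*d^2 + 2.67*d - 1.35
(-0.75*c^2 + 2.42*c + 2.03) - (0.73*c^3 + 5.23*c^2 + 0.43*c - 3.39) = -0.73*c^3 - 5.98*c^2 + 1.99*c + 5.42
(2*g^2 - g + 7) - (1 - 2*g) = 2*g^2 + g + 6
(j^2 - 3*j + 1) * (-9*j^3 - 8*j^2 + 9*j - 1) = -9*j^5 + 19*j^4 + 24*j^3 - 36*j^2 + 12*j - 1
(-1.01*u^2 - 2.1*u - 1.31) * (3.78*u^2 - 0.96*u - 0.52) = -3.8178*u^4 - 6.9684*u^3 - 2.4106*u^2 + 2.3496*u + 0.6812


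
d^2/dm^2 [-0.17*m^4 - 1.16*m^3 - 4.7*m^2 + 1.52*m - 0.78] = -2.04*m^2 - 6.96*m - 9.4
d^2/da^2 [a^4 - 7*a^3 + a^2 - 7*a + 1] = 12*a^2 - 42*a + 2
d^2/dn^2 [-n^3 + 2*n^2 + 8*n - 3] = 4 - 6*n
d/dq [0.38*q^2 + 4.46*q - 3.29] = 0.76*q + 4.46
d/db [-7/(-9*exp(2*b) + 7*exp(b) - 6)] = (49 - 126*exp(b))*exp(b)/(9*exp(2*b) - 7*exp(b) + 6)^2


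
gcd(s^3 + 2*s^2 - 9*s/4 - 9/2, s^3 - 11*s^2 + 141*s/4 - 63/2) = s - 3/2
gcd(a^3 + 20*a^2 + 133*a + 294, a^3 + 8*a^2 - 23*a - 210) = a^2 + 13*a + 42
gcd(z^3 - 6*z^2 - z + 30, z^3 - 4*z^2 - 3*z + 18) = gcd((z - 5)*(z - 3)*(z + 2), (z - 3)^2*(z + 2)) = z^2 - z - 6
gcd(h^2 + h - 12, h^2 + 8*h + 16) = h + 4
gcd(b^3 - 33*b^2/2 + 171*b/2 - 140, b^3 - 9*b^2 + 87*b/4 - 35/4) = b^2 - 17*b/2 + 35/2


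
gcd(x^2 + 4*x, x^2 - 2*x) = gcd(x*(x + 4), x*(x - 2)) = x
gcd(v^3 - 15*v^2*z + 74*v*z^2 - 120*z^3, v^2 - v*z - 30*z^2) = -v + 6*z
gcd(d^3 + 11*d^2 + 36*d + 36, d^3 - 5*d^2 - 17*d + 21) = d + 3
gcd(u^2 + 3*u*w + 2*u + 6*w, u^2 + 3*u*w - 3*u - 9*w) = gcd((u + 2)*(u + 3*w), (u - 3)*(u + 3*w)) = u + 3*w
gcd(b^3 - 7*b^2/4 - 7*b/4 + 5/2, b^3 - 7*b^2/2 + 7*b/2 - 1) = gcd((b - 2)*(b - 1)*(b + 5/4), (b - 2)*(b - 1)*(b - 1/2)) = b^2 - 3*b + 2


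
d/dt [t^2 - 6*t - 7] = 2*t - 6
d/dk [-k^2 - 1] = -2*k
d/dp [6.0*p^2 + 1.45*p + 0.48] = 12.0*p + 1.45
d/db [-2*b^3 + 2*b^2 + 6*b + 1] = -6*b^2 + 4*b + 6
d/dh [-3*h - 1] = -3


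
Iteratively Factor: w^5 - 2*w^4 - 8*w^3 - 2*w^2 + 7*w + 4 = (w + 1)*(w^4 - 3*w^3 - 5*w^2 + 3*w + 4) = (w - 1)*(w + 1)*(w^3 - 2*w^2 - 7*w - 4) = (w - 1)*(w + 1)^2*(w^2 - 3*w - 4) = (w - 4)*(w - 1)*(w + 1)^2*(w + 1)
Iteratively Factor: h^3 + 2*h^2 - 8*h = (h + 4)*(h^2 - 2*h) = (h - 2)*(h + 4)*(h)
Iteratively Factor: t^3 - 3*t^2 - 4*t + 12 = (t + 2)*(t^2 - 5*t + 6) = (t - 2)*(t + 2)*(t - 3)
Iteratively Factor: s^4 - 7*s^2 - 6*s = (s + 1)*(s^3 - s^2 - 6*s) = s*(s + 1)*(s^2 - s - 6) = s*(s + 1)*(s + 2)*(s - 3)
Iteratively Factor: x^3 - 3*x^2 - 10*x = (x)*(x^2 - 3*x - 10) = x*(x + 2)*(x - 5)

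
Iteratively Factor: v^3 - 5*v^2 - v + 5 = (v - 1)*(v^2 - 4*v - 5) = (v - 1)*(v + 1)*(v - 5)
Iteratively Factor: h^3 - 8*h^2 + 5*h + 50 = (h - 5)*(h^2 - 3*h - 10) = (h - 5)*(h + 2)*(h - 5)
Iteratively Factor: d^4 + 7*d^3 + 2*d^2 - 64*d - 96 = (d + 4)*(d^3 + 3*d^2 - 10*d - 24) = (d - 3)*(d + 4)*(d^2 + 6*d + 8) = (d - 3)*(d + 2)*(d + 4)*(d + 4)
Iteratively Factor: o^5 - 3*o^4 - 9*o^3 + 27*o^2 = (o - 3)*(o^4 - 9*o^2) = o*(o - 3)*(o^3 - 9*o) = o^2*(o - 3)*(o^2 - 9) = o^2*(o - 3)^2*(o + 3)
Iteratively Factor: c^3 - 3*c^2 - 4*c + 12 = (c - 3)*(c^2 - 4) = (c - 3)*(c - 2)*(c + 2)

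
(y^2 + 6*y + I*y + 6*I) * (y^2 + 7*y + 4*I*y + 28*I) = y^4 + 13*y^3 + 5*I*y^3 + 38*y^2 + 65*I*y^2 - 52*y + 210*I*y - 168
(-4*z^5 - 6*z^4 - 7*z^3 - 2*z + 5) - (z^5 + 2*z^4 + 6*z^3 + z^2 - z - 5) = -5*z^5 - 8*z^4 - 13*z^3 - z^2 - z + 10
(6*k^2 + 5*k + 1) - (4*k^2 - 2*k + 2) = 2*k^2 + 7*k - 1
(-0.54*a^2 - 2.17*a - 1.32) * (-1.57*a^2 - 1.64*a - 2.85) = 0.8478*a^4 + 4.2925*a^3 + 7.1702*a^2 + 8.3493*a + 3.762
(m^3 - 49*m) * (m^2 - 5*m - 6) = m^5 - 5*m^4 - 55*m^3 + 245*m^2 + 294*m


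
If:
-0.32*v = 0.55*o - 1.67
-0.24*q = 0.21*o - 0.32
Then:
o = 3.03636363636364 - 0.581818181818182*v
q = 0.509090909090909*v - 1.32348484848485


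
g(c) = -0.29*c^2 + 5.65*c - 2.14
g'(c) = 5.65 - 0.58*c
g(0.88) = 2.61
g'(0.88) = 5.14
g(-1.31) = -10.04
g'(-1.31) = 6.41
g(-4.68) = -34.93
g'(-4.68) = 8.36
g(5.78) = 20.83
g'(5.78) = 2.30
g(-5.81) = -44.76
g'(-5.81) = 9.02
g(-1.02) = -8.20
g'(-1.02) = 6.24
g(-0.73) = -6.42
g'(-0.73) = 6.07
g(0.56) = 0.93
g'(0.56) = 5.33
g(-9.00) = -76.48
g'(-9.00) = 10.87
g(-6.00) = -46.48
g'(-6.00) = 9.13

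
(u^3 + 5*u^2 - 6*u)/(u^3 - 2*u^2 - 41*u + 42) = u/(u - 7)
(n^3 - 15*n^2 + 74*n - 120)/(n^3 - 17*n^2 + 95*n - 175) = (n^2 - 10*n + 24)/(n^2 - 12*n + 35)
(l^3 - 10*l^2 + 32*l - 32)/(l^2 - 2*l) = l - 8 + 16/l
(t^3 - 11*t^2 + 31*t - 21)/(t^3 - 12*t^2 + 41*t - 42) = (t - 1)/(t - 2)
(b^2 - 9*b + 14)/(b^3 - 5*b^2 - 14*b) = (b - 2)/(b*(b + 2))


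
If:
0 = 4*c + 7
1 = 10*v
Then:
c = -7/4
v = 1/10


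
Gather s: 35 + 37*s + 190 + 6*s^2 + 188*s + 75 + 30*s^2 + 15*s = 36*s^2 + 240*s + 300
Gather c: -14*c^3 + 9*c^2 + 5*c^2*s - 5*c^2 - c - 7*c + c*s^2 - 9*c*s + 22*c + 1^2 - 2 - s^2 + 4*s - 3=-14*c^3 + c^2*(5*s + 4) + c*(s^2 - 9*s + 14) - s^2 + 4*s - 4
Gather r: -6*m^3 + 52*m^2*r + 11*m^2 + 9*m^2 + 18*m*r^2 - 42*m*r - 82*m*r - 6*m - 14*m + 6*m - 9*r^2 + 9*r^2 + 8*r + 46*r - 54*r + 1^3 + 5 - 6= -6*m^3 + 20*m^2 + 18*m*r^2 - 14*m + r*(52*m^2 - 124*m)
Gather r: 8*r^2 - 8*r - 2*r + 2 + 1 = 8*r^2 - 10*r + 3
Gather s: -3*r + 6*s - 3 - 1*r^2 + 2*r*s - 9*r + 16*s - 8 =-r^2 - 12*r + s*(2*r + 22) - 11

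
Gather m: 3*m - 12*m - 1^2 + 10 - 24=-9*m - 15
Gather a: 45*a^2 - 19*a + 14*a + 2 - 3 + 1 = 45*a^2 - 5*a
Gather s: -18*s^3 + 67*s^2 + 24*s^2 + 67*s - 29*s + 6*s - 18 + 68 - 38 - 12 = -18*s^3 + 91*s^2 + 44*s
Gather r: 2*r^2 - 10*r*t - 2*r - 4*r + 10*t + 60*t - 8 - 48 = 2*r^2 + r*(-10*t - 6) + 70*t - 56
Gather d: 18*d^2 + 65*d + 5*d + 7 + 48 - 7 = 18*d^2 + 70*d + 48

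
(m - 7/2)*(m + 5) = m^2 + 3*m/2 - 35/2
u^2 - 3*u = u*(u - 3)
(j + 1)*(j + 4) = j^2 + 5*j + 4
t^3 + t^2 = t^2*(t + 1)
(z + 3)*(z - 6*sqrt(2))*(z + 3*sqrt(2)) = z^3 - 3*sqrt(2)*z^2 + 3*z^2 - 36*z - 9*sqrt(2)*z - 108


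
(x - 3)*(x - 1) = x^2 - 4*x + 3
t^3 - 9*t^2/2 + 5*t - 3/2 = (t - 3)*(t - 1)*(t - 1/2)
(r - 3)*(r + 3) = r^2 - 9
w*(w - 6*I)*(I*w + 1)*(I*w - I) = -w^4 + w^3 + 7*I*w^3 + 6*w^2 - 7*I*w^2 - 6*w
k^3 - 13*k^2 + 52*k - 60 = (k - 6)*(k - 5)*(k - 2)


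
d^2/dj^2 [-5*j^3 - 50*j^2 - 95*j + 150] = -30*j - 100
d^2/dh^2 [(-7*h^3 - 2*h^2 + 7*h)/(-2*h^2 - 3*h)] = 46/(8*h^3 + 36*h^2 + 54*h + 27)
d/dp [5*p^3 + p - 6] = 15*p^2 + 1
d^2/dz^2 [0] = 0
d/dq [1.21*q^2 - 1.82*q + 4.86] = 2.42*q - 1.82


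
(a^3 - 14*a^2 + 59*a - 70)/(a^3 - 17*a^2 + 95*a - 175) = (a - 2)/(a - 5)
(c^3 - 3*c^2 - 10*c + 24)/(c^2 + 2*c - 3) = (c^2 - 6*c + 8)/(c - 1)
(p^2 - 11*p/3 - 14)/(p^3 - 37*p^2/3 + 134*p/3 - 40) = (3*p + 7)/(3*p^2 - 19*p + 20)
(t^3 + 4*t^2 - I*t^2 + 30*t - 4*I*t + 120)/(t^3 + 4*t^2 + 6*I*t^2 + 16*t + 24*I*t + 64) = (t^2 - I*t + 30)/(t^2 + 6*I*t + 16)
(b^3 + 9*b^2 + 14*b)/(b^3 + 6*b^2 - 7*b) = (b + 2)/(b - 1)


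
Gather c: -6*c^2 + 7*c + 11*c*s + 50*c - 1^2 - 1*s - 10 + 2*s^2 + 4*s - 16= -6*c^2 + c*(11*s + 57) + 2*s^2 + 3*s - 27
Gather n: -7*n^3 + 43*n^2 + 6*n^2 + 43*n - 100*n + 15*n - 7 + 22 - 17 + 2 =-7*n^3 + 49*n^2 - 42*n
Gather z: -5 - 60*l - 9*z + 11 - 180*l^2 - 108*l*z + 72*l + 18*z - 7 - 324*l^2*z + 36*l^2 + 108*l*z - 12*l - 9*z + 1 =-324*l^2*z - 144*l^2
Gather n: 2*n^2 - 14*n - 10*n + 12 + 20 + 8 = 2*n^2 - 24*n + 40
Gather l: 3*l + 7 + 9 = 3*l + 16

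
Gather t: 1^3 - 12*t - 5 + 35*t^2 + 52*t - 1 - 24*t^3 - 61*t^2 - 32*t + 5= -24*t^3 - 26*t^2 + 8*t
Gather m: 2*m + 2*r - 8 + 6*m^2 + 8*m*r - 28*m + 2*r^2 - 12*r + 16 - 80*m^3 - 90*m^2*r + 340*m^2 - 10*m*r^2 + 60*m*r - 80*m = -80*m^3 + m^2*(346 - 90*r) + m*(-10*r^2 + 68*r - 106) + 2*r^2 - 10*r + 8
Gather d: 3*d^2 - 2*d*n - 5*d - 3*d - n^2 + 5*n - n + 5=3*d^2 + d*(-2*n - 8) - n^2 + 4*n + 5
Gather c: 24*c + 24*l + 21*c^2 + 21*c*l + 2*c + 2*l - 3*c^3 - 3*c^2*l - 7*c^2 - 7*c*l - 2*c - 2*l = -3*c^3 + c^2*(14 - 3*l) + c*(14*l + 24) + 24*l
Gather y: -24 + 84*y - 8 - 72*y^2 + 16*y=-72*y^2 + 100*y - 32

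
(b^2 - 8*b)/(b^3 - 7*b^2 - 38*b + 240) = b/(b^2 + b - 30)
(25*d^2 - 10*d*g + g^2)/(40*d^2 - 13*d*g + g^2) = (5*d - g)/(8*d - g)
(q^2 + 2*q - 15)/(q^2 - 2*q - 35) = (q - 3)/(q - 7)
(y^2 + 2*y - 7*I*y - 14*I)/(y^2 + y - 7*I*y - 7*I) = (y + 2)/(y + 1)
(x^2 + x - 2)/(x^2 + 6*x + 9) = (x^2 + x - 2)/(x^2 + 6*x + 9)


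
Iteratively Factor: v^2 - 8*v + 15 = (v - 3)*(v - 5)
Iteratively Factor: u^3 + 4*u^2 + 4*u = (u)*(u^2 + 4*u + 4) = u*(u + 2)*(u + 2)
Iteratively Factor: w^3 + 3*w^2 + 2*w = (w + 1)*(w^2 + 2*w) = (w + 1)*(w + 2)*(w)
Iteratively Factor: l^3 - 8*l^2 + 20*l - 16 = (l - 4)*(l^2 - 4*l + 4) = (l - 4)*(l - 2)*(l - 2)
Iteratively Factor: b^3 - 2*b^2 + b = (b - 1)*(b^2 - b) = (b - 1)^2*(b)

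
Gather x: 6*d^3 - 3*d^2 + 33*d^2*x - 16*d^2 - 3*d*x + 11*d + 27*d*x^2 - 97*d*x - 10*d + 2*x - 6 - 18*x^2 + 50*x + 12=6*d^3 - 19*d^2 + d + x^2*(27*d - 18) + x*(33*d^2 - 100*d + 52) + 6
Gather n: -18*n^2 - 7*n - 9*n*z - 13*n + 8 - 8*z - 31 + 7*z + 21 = -18*n^2 + n*(-9*z - 20) - z - 2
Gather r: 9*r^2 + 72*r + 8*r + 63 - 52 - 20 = 9*r^2 + 80*r - 9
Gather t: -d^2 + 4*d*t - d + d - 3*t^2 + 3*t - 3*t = -d^2 + 4*d*t - 3*t^2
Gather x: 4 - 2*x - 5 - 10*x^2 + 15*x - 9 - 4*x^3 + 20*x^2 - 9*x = -4*x^3 + 10*x^2 + 4*x - 10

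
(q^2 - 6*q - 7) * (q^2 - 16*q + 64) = q^4 - 22*q^3 + 153*q^2 - 272*q - 448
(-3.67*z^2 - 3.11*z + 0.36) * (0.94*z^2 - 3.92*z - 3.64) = -3.4498*z^4 + 11.463*z^3 + 25.8884*z^2 + 9.9092*z - 1.3104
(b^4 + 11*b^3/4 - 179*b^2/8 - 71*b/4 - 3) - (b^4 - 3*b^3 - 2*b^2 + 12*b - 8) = 23*b^3/4 - 163*b^2/8 - 119*b/4 + 5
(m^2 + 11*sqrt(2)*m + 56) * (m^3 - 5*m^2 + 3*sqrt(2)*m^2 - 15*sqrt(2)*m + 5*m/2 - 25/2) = m^5 - 5*m^4 + 14*sqrt(2)*m^4 - 70*sqrt(2)*m^3 + 249*m^3/2 - 1245*m^2/2 + 391*sqrt(2)*m^2/2 - 1955*sqrt(2)*m/2 + 140*m - 700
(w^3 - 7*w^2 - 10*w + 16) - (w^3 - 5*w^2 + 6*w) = -2*w^2 - 16*w + 16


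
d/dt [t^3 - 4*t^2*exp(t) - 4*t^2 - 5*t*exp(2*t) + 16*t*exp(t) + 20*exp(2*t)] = -4*t^2*exp(t) + 3*t^2 - 10*t*exp(2*t) + 8*t*exp(t) - 8*t + 35*exp(2*t) + 16*exp(t)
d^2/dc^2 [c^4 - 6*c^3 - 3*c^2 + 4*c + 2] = 12*c^2 - 36*c - 6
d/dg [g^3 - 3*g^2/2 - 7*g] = 3*g^2 - 3*g - 7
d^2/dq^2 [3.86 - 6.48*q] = 0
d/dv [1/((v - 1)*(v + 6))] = (-2*v - 5)/(v^4 + 10*v^3 + 13*v^2 - 60*v + 36)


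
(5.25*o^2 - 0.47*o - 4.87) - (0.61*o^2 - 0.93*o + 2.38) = 4.64*o^2 + 0.46*o - 7.25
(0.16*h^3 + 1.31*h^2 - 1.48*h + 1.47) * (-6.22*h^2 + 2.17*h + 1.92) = -0.9952*h^5 - 7.801*h^4 + 12.3555*h^3 - 9.8398*h^2 + 0.3483*h + 2.8224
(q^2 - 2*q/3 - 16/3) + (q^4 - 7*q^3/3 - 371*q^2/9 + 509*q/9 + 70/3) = q^4 - 7*q^3/3 - 362*q^2/9 + 503*q/9 + 18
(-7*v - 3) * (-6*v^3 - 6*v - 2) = 42*v^4 + 18*v^3 + 42*v^2 + 32*v + 6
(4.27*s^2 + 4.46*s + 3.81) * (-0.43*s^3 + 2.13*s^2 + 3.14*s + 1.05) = -1.8361*s^5 + 7.1773*s^4 + 21.2693*s^3 + 26.6032*s^2 + 16.6464*s + 4.0005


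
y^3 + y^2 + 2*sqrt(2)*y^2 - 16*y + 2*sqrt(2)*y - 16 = (y + 1)*(y - 2*sqrt(2))*(y + 4*sqrt(2))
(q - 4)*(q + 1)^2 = q^3 - 2*q^2 - 7*q - 4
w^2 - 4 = (w - 2)*(w + 2)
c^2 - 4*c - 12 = (c - 6)*(c + 2)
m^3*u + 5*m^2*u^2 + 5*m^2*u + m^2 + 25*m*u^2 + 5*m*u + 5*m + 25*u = (m + 5)*(m + 5*u)*(m*u + 1)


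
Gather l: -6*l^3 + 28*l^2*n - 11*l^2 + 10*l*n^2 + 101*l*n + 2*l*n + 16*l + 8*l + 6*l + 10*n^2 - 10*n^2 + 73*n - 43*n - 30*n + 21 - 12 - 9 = -6*l^3 + l^2*(28*n - 11) + l*(10*n^2 + 103*n + 30)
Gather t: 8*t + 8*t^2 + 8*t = 8*t^2 + 16*t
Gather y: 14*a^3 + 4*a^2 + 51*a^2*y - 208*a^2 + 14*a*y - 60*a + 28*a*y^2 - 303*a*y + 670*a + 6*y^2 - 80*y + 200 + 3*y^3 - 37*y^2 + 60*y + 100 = 14*a^3 - 204*a^2 + 610*a + 3*y^3 + y^2*(28*a - 31) + y*(51*a^2 - 289*a - 20) + 300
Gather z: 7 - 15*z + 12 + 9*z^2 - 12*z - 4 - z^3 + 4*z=-z^3 + 9*z^2 - 23*z + 15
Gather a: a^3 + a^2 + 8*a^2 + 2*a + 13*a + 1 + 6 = a^3 + 9*a^2 + 15*a + 7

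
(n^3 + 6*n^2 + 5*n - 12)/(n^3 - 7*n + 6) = (n + 4)/(n - 2)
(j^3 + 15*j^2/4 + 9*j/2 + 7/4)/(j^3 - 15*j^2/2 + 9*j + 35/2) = (4*j^2 + 11*j + 7)/(2*(2*j^2 - 17*j + 35))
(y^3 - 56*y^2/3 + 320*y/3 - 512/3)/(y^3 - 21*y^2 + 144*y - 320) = (y - 8/3)/(y - 5)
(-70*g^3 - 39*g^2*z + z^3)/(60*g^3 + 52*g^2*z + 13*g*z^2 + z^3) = (-7*g + z)/(6*g + z)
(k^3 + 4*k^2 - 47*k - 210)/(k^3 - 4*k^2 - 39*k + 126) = (k + 5)/(k - 3)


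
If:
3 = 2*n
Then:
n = 3/2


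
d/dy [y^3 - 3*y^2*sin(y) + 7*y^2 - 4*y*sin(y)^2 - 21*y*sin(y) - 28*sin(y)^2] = -3*y^2*cos(y) + 3*y^2 - 6*y*sin(y) - 4*y*sin(2*y) - 21*y*cos(y) + 14*y - 4*sin(y)^2 - 21*sin(y) - 28*sin(2*y)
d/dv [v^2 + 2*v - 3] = 2*v + 2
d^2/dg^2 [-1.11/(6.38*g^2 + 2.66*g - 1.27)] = (90.363768*g^2 + 37.675176*g - 1.11*(12.76*g + 2.66)*(25.52*g + 5.32) - 17.987772)/(6.38*g^2 + 2.66*g - 1.27)^3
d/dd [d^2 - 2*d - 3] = 2*d - 2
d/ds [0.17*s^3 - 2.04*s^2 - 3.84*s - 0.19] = 0.51*s^2 - 4.08*s - 3.84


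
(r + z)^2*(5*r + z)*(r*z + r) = 5*r^4*z + 5*r^4 + 11*r^3*z^2 + 11*r^3*z + 7*r^2*z^3 + 7*r^2*z^2 + r*z^4 + r*z^3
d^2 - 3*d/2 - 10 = (d - 4)*(d + 5/2)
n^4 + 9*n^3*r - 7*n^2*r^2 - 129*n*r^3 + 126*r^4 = (n - 3*r)*(n - r)*(n + 6*r)*(n + 7*r)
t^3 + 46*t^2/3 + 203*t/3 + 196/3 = (t + 4/3)*(t + 7)^2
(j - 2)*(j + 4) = j^2 + 2*j - 8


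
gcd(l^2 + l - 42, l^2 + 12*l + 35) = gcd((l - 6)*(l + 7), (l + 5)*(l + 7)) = l + 7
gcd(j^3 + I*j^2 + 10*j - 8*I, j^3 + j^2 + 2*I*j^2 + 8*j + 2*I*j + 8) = j^2 + 2*I*j + 8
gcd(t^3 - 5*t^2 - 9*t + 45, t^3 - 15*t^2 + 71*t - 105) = t^2 - 8*t + 15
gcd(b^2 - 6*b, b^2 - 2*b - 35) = 1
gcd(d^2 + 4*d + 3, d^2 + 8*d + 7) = d + 1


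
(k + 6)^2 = k^2 + 12*k + 36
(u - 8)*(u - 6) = u^2 - 14*u + 48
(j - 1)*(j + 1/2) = j^2 - j/2 - 1/2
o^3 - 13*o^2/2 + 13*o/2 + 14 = (o - 4)*(o - 7/2)*(o + 1)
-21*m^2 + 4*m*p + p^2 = (-3*m + p)*(7*m + p)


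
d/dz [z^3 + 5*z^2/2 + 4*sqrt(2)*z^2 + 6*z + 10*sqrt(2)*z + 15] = 3*z^2 + 5*z + 8*sqrt(2)*z + 6 + 10*sqrt(2)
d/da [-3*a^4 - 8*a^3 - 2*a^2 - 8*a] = -12*a^3 - 24*a^2 - 4*a - 8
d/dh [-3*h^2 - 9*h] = -6*h - 9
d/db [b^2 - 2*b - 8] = 2*b - 2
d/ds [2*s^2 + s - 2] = 4*s + 1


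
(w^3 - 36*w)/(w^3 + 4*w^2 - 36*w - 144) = w/(w + 4)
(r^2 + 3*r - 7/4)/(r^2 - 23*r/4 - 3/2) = (-4*r^2 - 12*r + 7)/(-4*r^2 + 23*r + 6)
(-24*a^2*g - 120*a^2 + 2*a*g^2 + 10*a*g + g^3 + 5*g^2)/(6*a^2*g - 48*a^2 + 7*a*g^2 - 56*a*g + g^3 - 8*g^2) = (-4*a*g - 20*a + g^2 + 5*g)/(a*g - 8*a + g^2 - 8*g)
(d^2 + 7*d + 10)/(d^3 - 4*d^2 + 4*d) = (d^2 + 7*d + 10)/(d*(d^2 - 4*d + 4))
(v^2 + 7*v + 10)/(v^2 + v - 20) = (v + 2)/(v - 4)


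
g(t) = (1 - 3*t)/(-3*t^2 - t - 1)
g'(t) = (1 - 3*t)*(6*t + 1)/(-3*t^2 - t - 1)^2 - 3/(-3*t^2 - t - 1) = (9*t^2 + 3*t - (3*t - 1)*(6*t + 1) + 3)/(3*t^2 + t + 1)^2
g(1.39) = 0.39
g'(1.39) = -0.08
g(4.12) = 0.20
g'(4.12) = -0.04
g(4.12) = 0.20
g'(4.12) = -0.04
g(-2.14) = -0.59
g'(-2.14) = -0.32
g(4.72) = 0.18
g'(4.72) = -0.03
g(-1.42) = -0.93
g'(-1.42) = -0.72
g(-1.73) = -0.75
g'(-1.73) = -0.49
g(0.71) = 0.35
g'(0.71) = 0.36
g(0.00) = -1.00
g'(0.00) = 4.00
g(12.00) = 0.08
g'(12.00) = -0.00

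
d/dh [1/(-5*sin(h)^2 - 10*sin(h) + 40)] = 2*(sin(h) + 1)*cos(h)/(5*(sin(h)^2 + 2*sin(h) - 8)^2)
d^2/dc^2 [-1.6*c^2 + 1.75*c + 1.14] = -3.20000000000000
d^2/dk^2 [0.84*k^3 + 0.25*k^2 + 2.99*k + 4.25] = 5.04*k + 0.5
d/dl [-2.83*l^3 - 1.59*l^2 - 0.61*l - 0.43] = -8.49*l^2 - 3.18*l - 0.61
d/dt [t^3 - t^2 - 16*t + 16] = 3*t^2 - 2*t - 16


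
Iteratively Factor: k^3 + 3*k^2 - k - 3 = (k + 3)*(k^2 - 1) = (k + 1)*(k + 3)*(k - 1)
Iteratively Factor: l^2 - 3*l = (l)*(l - 3)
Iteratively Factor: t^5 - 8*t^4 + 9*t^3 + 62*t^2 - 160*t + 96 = (t - 1)*(t^4 - 7*t^3 + 2*t^2 + 64*t - 96) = (t - 1)*(t + 3)*(t^3 - 10*t^2 + 32*t - 32) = (t - 2)*(t - 1)*(t + 3)*(t^2 - 8*t + 16) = (t - 4)*(t - 2)*(t - 1)*(t + 3)*(t - 4)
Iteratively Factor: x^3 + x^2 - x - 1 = (x + 1)*(x^2 - 1) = (x - 1)*(x + 1)*(x + 1)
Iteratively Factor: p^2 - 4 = (p + 2)*(p - 2)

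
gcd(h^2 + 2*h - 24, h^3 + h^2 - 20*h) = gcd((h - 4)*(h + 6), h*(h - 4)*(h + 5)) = h - 4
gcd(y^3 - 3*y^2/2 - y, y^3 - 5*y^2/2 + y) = y^2 - 2*y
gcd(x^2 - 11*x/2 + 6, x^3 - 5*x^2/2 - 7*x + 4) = x - 4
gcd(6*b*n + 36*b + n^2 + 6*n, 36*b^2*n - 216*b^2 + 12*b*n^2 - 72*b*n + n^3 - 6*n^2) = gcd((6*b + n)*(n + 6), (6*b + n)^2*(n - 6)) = 6*b + n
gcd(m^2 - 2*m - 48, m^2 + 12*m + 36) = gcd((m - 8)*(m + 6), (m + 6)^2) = m + 6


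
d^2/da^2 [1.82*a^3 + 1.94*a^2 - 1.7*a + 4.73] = 10.92*a + 3.88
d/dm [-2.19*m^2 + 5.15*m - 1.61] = 5.15 - 4.38*m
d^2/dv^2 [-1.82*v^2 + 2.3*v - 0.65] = -3.64000000000000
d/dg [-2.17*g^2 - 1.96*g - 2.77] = -4.34*g - 1.96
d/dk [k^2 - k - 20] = 2*k - 1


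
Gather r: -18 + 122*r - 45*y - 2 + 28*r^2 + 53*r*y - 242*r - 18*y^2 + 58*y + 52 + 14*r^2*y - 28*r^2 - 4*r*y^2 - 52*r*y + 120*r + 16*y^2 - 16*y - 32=14*r^2*y + r*(-4*y^2 + y) - 2*y^2 - 3*y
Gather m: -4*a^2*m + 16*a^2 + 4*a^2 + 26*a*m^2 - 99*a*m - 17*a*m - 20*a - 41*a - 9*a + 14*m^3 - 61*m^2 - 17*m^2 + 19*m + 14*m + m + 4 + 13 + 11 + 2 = 20*a^2 - 70*a + 14*m^3 + m^2*(26*a - 78) + m*(-4*a^2 - 116*a + 34) + 30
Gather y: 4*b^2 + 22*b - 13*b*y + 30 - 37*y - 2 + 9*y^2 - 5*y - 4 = 4*b^2 + 22*b + 9*y^2 + y*(-13*b - 42) + 24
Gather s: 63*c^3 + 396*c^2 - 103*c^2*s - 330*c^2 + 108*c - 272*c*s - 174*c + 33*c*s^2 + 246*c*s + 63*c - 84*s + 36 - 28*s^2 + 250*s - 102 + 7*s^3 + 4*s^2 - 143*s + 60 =63*c^3 + 66*c^2 - 3*c + 7*s^3 + s^2*(33*c - 24) + s*(-103*c^2 - 26*c + 23) - 6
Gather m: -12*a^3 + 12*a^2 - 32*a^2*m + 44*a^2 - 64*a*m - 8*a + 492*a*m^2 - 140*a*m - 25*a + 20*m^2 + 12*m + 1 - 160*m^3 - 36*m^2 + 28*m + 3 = -12*a^3 + 56*a^2 - 33*a - 160*m^3 + m^2*(492*a - 16) + m*(-32*a^2 - 204*a + 40) + 4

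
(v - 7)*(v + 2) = v^2 - 5*v - 14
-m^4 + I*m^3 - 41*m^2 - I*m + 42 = (m - 7*I)*(m + 6*I)*(I*m - I)*(I*m + I)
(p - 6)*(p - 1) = p^2 - 7*p + 6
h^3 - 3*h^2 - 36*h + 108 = (h - 6)*(h - 3)*(h + 6)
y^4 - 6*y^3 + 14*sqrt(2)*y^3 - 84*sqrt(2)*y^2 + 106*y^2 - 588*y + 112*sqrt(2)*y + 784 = (y - 4)*(y - 2)*(y + 7*sqrt(2))^2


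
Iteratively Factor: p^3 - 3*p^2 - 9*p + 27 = (p - 3)*(p^2 - 9) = (p - 3)^2*(p + 3)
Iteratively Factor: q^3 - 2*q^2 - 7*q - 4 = (q + 1)*(q^2 - 3*q - 4) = (q + 1)^2*(q - 4)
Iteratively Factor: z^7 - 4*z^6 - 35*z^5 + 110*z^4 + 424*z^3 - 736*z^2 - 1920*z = (z - 5)*(z^6 + z^5 - 30*z^4 - 40*z^3 + 224*z^2 + 384*z) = (z - 5)*(z - 4)*(z^5 + 5*z^4 - 10*z^3 - 80*z^2 - 96*z) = (z - 5)*(z - 4)*(z + 3)*(z^4 + 2*z^3 - 16*z^2 - 32*z) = (z - 5)*(z - 4)*(z + 2)*(z + 3)*(z^3 - 16*z) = (z - 5)*(z - 4)*(z + 2)*(z + 3)*(z + 4)*(z^2 - 4*z) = (z - 5)*(z - 4)^2*(z + 2)*(z + 3)*(z + 4)*(z)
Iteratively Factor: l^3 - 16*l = (l + 4)*(l^2 - 4*l) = (l - 4)*(l + 4)*(l)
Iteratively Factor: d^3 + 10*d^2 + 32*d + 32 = (d + 4)*(d^2 + 6*d + 8) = (d + 4)^2*(d + 2)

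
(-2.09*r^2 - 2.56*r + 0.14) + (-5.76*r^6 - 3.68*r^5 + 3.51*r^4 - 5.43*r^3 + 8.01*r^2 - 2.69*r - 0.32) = -5.76*r^6 - 3.68*r^5 + 3.51*r^4 - 5.43*r^3 + 5.92*r^2 - 5.25*r - 0.18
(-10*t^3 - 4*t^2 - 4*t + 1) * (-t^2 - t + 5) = 10*t^5 + 14*t^4 - 42*t^3 - 17*t^2 - 21*t + 5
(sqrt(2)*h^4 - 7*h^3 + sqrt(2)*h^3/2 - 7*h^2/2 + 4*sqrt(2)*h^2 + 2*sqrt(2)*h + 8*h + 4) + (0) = sqrt(2)*h^4 - 7*h^3 + sqrt(2)*h^3/2 - 7*h^2/2 + 4*sqrt(2)*h^2 + 2*sqrt(2)*h + 8*h + 4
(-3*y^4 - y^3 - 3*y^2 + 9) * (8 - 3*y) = 9*y^5 - 21*y^4 + y^3 - 24*y^2 - 27*y + 72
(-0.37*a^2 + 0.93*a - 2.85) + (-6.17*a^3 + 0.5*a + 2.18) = -6.17*a^3 - 0.37*a^2 + 1.43*a - 0.67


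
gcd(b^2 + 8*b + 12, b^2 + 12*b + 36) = b + 6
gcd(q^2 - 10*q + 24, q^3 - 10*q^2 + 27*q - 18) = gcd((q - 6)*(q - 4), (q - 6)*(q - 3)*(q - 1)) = q - 6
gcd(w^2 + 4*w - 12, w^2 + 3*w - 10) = w - 2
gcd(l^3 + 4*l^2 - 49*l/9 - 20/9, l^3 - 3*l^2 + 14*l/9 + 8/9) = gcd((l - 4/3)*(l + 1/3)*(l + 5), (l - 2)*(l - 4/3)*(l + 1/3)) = l^2 - l - 4/9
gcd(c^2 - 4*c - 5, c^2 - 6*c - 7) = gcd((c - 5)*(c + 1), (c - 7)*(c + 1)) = c + 1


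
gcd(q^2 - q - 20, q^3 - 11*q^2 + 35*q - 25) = q - 5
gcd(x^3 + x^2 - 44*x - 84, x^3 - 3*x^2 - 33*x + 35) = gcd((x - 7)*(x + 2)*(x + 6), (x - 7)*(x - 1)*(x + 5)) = x - 7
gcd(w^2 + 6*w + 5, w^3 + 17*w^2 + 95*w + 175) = w + 5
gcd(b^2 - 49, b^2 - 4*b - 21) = b - 7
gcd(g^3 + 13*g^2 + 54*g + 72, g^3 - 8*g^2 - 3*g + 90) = g + 3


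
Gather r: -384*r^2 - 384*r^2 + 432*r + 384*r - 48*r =-768*r^2 + 768*r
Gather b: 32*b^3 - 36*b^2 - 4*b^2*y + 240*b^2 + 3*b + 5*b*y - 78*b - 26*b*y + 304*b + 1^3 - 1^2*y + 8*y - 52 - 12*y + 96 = 32*b^3 + b^2*(204 - 4*y) + b*(229 - 21*y) - 5*y + 45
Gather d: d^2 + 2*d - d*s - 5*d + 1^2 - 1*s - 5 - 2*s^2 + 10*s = d^2 + d*(-s - 3) - 2*s^2 + 9*s - 4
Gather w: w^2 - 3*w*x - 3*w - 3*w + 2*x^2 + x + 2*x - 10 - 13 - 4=w^2 + w*(-3*x - 6) + 2*x^2 + 3*x - 27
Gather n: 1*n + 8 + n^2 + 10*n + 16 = n^2 + 11*n + 24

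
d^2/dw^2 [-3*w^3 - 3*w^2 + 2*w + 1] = -18*w - 6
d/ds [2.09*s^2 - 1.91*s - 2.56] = 4.18*s - 1.91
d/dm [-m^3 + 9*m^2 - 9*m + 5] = -3*m^2 + 18*m - 9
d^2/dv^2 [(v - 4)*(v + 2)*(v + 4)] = 6*v + 4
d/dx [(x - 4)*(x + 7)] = 2*x + 3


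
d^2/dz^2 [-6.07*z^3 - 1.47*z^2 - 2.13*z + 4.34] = -36.42*z - 2.94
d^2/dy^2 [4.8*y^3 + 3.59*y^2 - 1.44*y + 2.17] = 28.8*y + 7.18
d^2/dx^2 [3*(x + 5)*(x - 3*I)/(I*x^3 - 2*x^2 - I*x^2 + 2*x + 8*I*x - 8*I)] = (-6*I*x^6 + x^5*(-54 - 90*I) + x^4*(-270 + 126*I) + x^3*(750 - 1434*I) + x^2*(-1926 + 324*I) + x*(792 - 5004*I) - 6312 - 576*I)/(x^9 + x^8*(-3 + 6*I) + x^7*(15 - 18*I) + x^6*(-37 + 106*I) + x^5*(132 - 270*I) + x^4*(-300 + 648*I) + x^3*(800 - 1240*I) + x^2*(-1632 + 1152*I) + x*(1536 - 384*I) - 512)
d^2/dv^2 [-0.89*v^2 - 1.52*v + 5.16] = -1.78000000000000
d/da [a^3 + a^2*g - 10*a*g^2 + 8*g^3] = 3*a^2 + 2*a*g - 10*g^2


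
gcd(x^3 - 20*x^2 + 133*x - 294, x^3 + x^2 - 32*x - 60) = x - 6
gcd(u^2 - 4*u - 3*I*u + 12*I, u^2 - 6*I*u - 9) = u - 3*I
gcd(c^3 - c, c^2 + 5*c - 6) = c - 1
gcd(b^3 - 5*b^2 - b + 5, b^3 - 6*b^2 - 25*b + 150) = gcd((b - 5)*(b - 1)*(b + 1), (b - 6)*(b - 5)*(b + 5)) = b - 5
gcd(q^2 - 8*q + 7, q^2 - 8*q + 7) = q^2 - 8*q + 7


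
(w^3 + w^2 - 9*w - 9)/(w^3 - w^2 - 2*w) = (w^2 - 9)/(w*(w - 2))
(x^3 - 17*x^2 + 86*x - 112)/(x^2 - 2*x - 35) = (x^2 - 10*x + 16)/(x + 5)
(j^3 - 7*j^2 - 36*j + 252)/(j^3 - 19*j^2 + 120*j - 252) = (j + 6)/(j - 6)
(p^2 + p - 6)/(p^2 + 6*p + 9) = (p - 2)/(p + 3)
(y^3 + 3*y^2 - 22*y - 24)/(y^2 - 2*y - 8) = (y^2 + 7*y + 6)/(y + 2)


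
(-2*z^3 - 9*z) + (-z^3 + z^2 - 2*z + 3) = -3*z^3 + z^2 - 11*z + 3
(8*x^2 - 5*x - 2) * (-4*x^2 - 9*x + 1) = -32*x^4 - 52*x^3 + 61*x^2 + 13*x - 2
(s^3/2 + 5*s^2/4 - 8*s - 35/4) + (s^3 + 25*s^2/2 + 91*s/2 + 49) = 3*s^3/2 + 55*s^2/4 + 75*s/2 + 161/4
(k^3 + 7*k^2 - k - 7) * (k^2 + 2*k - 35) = k^5 + 9*k^4 - 22*k^3 - 254*k^2 + 21*k + 245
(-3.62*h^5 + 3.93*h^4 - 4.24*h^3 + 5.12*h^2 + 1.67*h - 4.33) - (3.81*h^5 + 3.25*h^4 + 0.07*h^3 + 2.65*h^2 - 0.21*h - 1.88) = -7.43*h^5 + 0.68*h^4 - 4.31*h^3 + 2.47*h^2 + 1.88*h - 2.45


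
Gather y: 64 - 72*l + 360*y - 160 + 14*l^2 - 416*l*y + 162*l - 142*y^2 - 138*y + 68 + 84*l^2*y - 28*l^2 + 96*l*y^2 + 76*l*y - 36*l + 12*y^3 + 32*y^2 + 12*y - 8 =-14*l^2 + 54*l + 12*y^3 + y^2*(96*l - 110) + y*(84*l^2 - 340*l + 234) - 36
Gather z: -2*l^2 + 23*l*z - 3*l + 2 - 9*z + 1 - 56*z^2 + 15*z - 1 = -2*l^2 - 3*l - 56*z^2 + z*(23*l + 6) + 2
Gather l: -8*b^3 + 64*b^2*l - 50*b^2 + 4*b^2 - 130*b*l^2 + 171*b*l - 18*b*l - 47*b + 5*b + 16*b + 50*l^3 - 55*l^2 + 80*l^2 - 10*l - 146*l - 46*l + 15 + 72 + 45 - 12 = -8*b^3 - 46*b^2 - 26*b + 50*l^3 + l^2*(25 - 130*b) + l*(64*b^2 + 153*b - 202) + 120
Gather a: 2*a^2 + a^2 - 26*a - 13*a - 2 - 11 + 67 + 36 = 3*a^2 - 39*a + 90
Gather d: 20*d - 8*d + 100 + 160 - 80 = 12*d + 180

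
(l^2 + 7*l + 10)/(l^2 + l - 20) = (l + 2)/(l - 4)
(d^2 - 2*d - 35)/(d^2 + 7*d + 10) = (d - 7)/(d + 2)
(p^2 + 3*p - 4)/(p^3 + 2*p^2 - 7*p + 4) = 1/(p - 1)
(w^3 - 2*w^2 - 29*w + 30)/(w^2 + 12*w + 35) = (w^2 - 7*w + 6)/(w + 7)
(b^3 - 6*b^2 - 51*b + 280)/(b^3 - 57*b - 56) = (b - 5)/(b + 1)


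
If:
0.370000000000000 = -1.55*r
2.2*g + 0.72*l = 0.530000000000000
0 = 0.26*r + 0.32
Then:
No Solution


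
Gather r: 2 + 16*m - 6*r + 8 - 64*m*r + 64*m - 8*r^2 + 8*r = 80*m - 8*r^2 + r*(2 - 64*m) + 10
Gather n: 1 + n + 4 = n + 5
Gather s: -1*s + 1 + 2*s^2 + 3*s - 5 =2*s^2 + 2*s - 4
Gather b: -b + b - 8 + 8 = 0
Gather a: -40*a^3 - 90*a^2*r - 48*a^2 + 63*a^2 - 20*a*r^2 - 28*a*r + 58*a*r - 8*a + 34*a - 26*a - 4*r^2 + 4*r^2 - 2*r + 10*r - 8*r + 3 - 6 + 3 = -40*a^3 + a^2*(15 - 90*r) + a*(-20*r^2 + 30*r)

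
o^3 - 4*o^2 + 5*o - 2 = (o - 2)*(o - 1)^2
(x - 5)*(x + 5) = x^2 - 25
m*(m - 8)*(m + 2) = m^3 - 6*m^2 - 16*m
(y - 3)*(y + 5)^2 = y^3 + 7*y^2 - 5*y - 75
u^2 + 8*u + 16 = (u + 4)^2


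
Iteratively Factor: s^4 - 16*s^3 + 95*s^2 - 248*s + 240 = (s - 5)*(s^3 - 11*s^2 + 40*s - 48) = (s - 5)*(s - 3)*(s^2 - 8*s + 16) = (s - 5)*(s - 4)*(s - 3)*(s - 4)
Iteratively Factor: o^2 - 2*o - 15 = (o + 3)*(o - 5)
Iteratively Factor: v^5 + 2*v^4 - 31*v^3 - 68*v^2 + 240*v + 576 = (v + 3)*(v^4 - v^3 - 28*v^2 + 16*v + 192) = (v + 3)^2*(v^3 - 4*v^2 - 16*v + 64) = (v - 4)*(v + 3)^2*(v^2 - 16) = (v - 4)^2*(v + 3)^2*(v + 4)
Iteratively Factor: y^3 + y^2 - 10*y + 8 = (y - 2)*(y^2 + 3*y - 4) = (y - 2)*(y - 1)*(y + 4)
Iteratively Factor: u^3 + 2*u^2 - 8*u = (u)*(u^2 + 2*u - 8) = u*(u - 2)*(u + 4)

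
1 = 1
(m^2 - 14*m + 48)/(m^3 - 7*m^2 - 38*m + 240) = (m - 6)/(m^2 + m - 30)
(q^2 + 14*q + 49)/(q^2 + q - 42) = (q + 7)/(q - 6)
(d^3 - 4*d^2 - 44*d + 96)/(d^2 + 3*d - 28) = (d^3 - 4*d^2 - 44*d + 96)/(d^2 + 3*d - 28)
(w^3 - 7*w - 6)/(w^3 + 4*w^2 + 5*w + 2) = (w - 3)/(w + 1)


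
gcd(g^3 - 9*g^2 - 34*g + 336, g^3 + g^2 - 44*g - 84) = g^2 - g - 42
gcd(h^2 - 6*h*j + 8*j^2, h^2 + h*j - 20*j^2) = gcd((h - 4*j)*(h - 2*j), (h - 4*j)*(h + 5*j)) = h - 4*j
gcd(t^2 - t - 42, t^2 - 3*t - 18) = 1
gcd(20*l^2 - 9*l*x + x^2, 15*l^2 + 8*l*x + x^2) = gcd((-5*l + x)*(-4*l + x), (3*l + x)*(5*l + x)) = 1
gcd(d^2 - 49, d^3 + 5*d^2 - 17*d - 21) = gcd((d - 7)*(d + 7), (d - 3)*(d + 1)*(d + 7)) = d + 7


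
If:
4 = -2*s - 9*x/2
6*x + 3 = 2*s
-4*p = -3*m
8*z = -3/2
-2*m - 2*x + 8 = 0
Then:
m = 14/3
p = 7/2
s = -1/2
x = -2/3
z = -3/16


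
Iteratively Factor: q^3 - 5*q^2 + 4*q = (q - 4)*(q^2 - q) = (q - 4)*(q - 1)*(q)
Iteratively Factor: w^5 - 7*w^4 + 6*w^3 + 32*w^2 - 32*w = (w)*(w^4 - 7*w^3 + 6*w^2 + 32*w - 32) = w*(w + 2)*(w^3 - 9*w^2 + 24*w - 16) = w*(w - 1)*(w + 2)*(w^2 - 8*w + 16) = w*(w - 4)*(w - 1)*(w + 2)*(w - 4)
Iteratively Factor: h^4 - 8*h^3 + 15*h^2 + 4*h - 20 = (h - 5)*(h^3 - 3*h^2 + 4) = (h - 5)*(h - 2)*(h^2 - h - 2) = (h - 5)*(h - 2)*(h + 1)*(h - 2)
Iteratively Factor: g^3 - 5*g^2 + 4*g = (g - 4)*(g^2 - g) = g*(g - 4)*(g - 1)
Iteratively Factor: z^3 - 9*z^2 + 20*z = (z - 4)*(z^2 - 5*z) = (z - 5)*(z - 4)*(z)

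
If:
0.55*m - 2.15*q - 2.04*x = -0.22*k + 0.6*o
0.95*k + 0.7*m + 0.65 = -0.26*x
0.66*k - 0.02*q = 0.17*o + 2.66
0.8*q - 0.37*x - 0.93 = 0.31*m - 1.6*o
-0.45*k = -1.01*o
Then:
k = 4.40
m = -7.87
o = 1.96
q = -4.59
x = 2.62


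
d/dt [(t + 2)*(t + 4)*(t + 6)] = 3*t^2 + 24*t + 44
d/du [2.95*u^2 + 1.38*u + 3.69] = 5.9*u + 1.38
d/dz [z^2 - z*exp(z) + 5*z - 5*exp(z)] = -z*exp(z) + 2*z - 6*exp(z) + 5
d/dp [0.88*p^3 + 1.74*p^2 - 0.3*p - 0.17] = 2.64*p^2 + 3.48*p - 0.3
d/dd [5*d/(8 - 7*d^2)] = 5*(7*d^2 + 8)/(7*d^2 - 8)^2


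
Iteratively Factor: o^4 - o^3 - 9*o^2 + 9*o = (o)*(o^3 - o^2 - 9*o + 9) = o*(o + 3)*(o^2 - 4*o + 3) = o*(o - 1)*(o + 3)*(o - 3)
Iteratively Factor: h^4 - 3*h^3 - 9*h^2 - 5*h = (h - 5)*(h^3 + 2*h^2 + h) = (h - 5)*(h + 1)*(h^2 + h) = h*(h - 5)*(h + 1)*(h + 1)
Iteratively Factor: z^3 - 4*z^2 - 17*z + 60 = (z - 5)*(z^2 + z - 12) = (z - 5)*(z + 4)*(z - 3)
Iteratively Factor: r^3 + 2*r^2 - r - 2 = (r - 1)*(r^2 + 3*r + 2) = (r - 1)*(r + 1)*(r + 2)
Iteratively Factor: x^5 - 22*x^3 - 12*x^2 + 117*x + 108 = (x + 3)*(x^4 - 3*x^3 - 13*x^2 + 27*x + 36) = (x + 1)*(x + 3)*(x^3 - 4*x^2 - 9*x + 36) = (x - 4)*(x + 1)*(x + 3)*(x^2 - 9) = (x - 4)*(x - 3)*(x + 1)*(x + 3)*(x + 3)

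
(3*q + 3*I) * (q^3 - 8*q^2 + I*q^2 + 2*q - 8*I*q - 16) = 3*q^4 - 24*q^3 + 6*I*q^3 + 3*q^2 - 48*I*q^2 - 24*q + 6*I*q - 48*I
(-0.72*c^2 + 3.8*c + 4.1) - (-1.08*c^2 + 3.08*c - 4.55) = 0.36*c^2 + 0.72*c + 8.65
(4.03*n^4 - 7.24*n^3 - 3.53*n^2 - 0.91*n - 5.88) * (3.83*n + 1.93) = 15.4349*n^5 - 19.9513*n^4 - 27.4931*n^3 - 10.2982*n^2 - 24.2767*n - 11.3484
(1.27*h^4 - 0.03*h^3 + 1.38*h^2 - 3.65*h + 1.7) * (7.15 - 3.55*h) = -4.5085*h^5 + 9.187*h^4 - 5.1135*h^3 + 22.8245*h^2 - 32.1325*h + 12.155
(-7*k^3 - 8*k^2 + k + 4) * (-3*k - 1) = 21*k^4 + 31*k^3 + 5*k^2 - 13*k - 4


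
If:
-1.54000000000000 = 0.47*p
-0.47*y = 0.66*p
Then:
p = -3.28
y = 4.60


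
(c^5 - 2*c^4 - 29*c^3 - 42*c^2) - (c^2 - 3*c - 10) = c^5 - 2*c^4 - 29*c^3 - 43*c^2 + 3*c + 10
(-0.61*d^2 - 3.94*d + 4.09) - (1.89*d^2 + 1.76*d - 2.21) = -2.5*d^2 - 5.7*d + 6.3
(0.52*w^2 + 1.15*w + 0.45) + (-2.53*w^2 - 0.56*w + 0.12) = -2.01*w^2 + 0.59*w + 0.57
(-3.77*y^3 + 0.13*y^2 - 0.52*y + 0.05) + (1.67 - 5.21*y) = -3.77*y^3 + 0.13*y^2 - 5.73*y + 1.72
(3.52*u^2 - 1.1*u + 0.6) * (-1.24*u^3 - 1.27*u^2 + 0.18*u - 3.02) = -4.3648*u^5 - 3.1064*u^4 + 1.2866*u^3 - 11.5904*u^2 + 3.43*u - 1.812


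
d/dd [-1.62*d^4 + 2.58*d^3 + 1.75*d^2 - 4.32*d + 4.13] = -6.48*d^3 + 7.74*d^2 + 3.5*d - 4.32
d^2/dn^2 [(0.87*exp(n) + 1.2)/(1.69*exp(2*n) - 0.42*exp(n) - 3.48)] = (2.484807*exp(4*n) + 14.326806*exp(3*n) + 28.144584*exp(2*n) + 27.169848*exp(n) + 8.782128)*exp(n)/(4.826809*exp(6*n) - 3.598686*exp(5*n) - 28.923336*exp(4*n) + 14.746536*exp(3*n) + 59.558112*exp(2*n) - 15.259104*exp(n) - 42.144192)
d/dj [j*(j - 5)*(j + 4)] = 3*j^2 - 2*j - 20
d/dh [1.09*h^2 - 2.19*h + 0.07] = 2.18*h - 2.19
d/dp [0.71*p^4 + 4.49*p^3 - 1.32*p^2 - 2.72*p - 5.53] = 2.84*p^3 + 13.47*p^2 - 2.64*p - 2.72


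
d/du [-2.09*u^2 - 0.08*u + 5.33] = -4.18*u - 0.08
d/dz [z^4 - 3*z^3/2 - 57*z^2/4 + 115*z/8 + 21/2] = 4*z^3 - 9*z^2/2 - 57*z/2 + 115/8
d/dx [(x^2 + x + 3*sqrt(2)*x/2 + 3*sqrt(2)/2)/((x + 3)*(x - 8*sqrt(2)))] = (-19*sqrt(2)*x^2 + 4*x^2 - 102*sqrt(2)*x - 96 - 57*sqrt(2))/(2*(x^4 - 16*sqrt(2)*x^3 + 6*x^3 - 96*sqrt(2)*x^2 + 137*x^2 - 144*sqrt(2)*x + 768*x + 1152))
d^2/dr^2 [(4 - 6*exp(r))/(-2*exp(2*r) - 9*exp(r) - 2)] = (24*exp(4*r) - 172*exp(3*r) - 360*exp(2*r) - 368*exp(r) + 96)*exp(r)/(8*exp(6*r) + 108*exp(5*r) + 510*exp(4*r) + 945*exp(3*r) + 510*exp(2*r) + 108*exp(r) + 8)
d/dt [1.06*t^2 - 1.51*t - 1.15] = 2.12*t - 1.51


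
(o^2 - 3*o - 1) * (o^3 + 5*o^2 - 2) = o^5 + 2*o^4 - 16*o^3 - 7*o^2 + 6*o + 2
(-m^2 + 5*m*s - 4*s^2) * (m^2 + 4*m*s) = -m^4 + m^3*s + 16*m^2*s^2 - 16*m*s^3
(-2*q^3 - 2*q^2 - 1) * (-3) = 6*q^3 + 6*q^2 + 3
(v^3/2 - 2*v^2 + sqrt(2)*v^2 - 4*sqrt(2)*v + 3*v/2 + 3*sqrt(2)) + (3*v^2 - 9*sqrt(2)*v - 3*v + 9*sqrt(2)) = v^3/2 + v^2 + sqrt(2)*v^2 - 13*sqrt(2)*v - 3*v/2 + 12*sqrt(2)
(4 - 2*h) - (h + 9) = -3*h - 5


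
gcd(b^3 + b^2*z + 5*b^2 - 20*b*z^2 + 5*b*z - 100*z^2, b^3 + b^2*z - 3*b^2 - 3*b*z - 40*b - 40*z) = b + 5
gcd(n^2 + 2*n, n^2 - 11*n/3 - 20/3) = 1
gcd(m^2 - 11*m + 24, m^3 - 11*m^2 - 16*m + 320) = m - 8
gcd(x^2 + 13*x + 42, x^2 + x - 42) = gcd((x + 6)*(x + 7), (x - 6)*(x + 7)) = x + 7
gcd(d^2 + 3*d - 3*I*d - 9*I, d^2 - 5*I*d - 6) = d - 3*I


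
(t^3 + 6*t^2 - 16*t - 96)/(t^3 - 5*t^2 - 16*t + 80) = (t + 6)/(t - 5)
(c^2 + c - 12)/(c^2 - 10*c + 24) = (c^2 + c - 12)/(c^2 - 10*c + 24)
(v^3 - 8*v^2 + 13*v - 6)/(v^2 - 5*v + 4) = (v^2 - 7*v + 6)/(v - 4)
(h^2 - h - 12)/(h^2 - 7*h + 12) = (h + 3)/(h - 3)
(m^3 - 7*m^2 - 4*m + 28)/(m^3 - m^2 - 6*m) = (m^2 - 9*m + 14)/(m*(m - 3))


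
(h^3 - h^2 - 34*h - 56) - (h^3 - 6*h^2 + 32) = 5*h^2 - 34*h - 88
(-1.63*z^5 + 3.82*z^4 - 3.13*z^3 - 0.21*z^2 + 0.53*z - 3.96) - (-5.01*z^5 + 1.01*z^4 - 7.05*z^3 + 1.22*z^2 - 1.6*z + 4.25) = 3.38*z^5 + 2.81*z^4 + 3.92*z^3 - 1.43*z^2 + 2.13*z - 8.21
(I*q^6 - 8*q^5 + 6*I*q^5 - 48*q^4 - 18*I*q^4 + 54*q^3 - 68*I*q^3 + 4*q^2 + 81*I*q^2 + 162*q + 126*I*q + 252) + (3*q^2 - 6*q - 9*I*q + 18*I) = I*q^6 - 8*q^5 + 6*I*q^5 - 48*q^4 - 18*I*q^4 + 54*q^3 - 68*I*q^3 + 7*q^2 + 81*I*q^2 + 156*q + 117*I*q + 252 + 18*I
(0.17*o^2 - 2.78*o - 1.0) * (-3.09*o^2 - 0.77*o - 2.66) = -0.5253*o^4 + 8.4593*o^3 + 4.7784*o^2 + 8.1648*o + 2.66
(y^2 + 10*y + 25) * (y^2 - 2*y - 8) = y^4 + 8*y^3 - 3*y^2 - 130*y - 200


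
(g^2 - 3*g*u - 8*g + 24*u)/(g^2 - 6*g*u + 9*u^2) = (8 - g)/(-g + 3*u)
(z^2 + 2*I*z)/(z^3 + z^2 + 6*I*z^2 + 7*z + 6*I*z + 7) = z*(z + 2*I)/(z^3 + z^2*(1 + 6*I) + z*(7 + 6*I) + 7)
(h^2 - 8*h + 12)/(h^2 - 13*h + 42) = (h - 2)/(h - 7)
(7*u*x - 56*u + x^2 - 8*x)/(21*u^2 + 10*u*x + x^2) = (x - 8)/(3*u + x)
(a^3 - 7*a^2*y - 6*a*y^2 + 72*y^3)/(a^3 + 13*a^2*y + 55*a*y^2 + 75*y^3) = (a^2 - 10*a*y + 24*y^2)/(a^2 + 10*a*y + 25*y^2)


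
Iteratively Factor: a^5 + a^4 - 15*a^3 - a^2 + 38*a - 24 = (a - 3)*(a^4 + 4*a^3 - 3*a^2 - 10*a + 8) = (a - 3)*(a - 1)*(a^3 + 5*a^2 + 2*a - 8) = (a - 3)*(a - 1)*(a + 2)*(a^2 + 3*a - 4) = (a - 3)*(a - 1)^2*(a + 2)*(a + 4)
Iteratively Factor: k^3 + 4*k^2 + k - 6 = (k - 1)*(k^2 + 5*k + 6) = (k - 1)*(k + 2)*(k + 3)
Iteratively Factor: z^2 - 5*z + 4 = (z - 1)*(z - 4)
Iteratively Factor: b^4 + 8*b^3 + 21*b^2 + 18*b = (b)*(b^3 + 8*b^2 + 21*b + 18) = b*(b + 3)*(b^2 + 5*b + 6) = b*(b + 3)^2*(b + 2)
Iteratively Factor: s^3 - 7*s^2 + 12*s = (s - 4)*(s^2 - 3*s) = (s - 4)*(s - 3)*(s)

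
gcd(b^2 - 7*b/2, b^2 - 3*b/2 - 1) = 1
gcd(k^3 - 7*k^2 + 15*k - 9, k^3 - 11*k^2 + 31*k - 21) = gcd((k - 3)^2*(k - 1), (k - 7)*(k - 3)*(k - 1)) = k^2 - 4*k + 3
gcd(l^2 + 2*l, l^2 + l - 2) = l + 2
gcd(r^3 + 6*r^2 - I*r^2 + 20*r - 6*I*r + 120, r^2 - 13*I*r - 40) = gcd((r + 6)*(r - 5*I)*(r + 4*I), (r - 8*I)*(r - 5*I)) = r - 5*I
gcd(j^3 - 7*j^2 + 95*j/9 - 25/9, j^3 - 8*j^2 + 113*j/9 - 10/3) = j^2 - 2*j + 5/9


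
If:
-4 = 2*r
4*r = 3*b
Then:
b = -8/3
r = -2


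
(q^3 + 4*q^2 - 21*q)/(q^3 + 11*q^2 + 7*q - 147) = q/(q + 7)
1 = 1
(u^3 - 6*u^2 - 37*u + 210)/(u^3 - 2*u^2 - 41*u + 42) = (u - 5)/(u - 1)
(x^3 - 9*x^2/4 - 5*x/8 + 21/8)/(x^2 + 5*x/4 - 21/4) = (2*x^2 - x - 3)/(2*(x + 3))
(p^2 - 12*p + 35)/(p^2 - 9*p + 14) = (p - 5)/(p - 2)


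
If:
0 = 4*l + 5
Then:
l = -5/4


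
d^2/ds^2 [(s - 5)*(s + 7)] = 2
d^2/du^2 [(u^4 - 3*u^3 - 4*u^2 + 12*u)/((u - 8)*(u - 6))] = 2*(u^6 - 42*u^5 + 732*u^4 - 5864*u^3 + 20448*u^2 - 22464*u - 1152)/(u^6 - 42*u^5 + 732*u^4 - 6776*u^3 + 35136*u^2 - 96768*u + 110592)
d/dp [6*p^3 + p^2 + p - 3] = 18*p^2 + 2*p + 1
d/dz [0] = 0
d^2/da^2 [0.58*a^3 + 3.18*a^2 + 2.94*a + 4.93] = 3.48*a + 6.36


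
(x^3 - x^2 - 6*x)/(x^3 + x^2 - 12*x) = (x + 2)/(x + 4)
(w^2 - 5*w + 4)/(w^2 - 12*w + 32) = (w - 1)/(w - 8)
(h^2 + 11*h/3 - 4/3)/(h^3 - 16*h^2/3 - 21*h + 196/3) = (3*h - 1)/(3*h^2 - 28*h + 49)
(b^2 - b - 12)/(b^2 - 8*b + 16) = (b + 3)/(b - 4)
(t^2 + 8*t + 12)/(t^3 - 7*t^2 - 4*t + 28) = (t + 6)/(t^2 - 9*t + 14)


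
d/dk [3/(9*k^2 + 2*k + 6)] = 6*(-9*k - 1)/(9*k^2 + 2*k + 6)^2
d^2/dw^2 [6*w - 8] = 0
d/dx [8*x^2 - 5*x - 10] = 16*x - 5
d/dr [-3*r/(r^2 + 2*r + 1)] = 3*(r - 1)/(r^3 + 3*r^2 + 3*r + 1)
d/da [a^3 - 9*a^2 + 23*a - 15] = 3*a^2 - 18*a + 23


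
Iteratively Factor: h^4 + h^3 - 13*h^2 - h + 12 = (h + 1)*(h^3 - 13*h + 12) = (h - 1)*(h + 1)*(h^2 + h - 12) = (h - 1)*(h + 1)*(h + 4)*(h - 3)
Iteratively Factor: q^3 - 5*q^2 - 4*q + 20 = (q - 5)*(q^2 - 4) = (q - 5)*(q + 2)*(q - 2)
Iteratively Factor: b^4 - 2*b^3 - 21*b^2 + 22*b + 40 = (b + 4)*(b^3 - 6*b^2 + 3*b + 10) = (b - 2)*(b + 4)*(b^2 - 4*b - 5) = (b - 5)*(b - 2)*(b + 4)*(b + 1)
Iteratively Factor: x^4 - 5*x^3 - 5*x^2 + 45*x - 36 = (x + 3)*(x^3 - 8*x^2 + 19*x - 12) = (x - 4)*(x + 3)*(x^2 - 4*x + 3) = (x - 4)*(x - 3)*(x + 3)*(x - 1)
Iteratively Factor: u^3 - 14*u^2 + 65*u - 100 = (u - 5)*(u^2 - 9*u + 20) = (u - 5)*(u - 4)*(u - 5)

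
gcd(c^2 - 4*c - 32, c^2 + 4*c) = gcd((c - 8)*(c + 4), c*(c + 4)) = c + 4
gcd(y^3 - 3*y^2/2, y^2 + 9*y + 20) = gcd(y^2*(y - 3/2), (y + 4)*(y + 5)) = 1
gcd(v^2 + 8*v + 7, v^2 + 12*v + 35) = v + 7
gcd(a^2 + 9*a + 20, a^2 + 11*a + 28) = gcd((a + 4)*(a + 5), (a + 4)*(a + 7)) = a + 4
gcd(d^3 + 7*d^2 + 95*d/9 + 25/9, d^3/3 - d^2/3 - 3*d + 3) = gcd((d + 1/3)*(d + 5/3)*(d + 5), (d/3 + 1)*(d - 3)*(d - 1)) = 1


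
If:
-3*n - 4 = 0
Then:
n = -4/3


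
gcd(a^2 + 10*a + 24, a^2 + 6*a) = a + 6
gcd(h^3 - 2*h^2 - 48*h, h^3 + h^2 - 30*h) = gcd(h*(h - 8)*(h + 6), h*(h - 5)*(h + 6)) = h^2 + 6*h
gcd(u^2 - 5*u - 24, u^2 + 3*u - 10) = 1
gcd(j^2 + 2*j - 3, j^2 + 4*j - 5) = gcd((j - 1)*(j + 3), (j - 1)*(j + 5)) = j - 1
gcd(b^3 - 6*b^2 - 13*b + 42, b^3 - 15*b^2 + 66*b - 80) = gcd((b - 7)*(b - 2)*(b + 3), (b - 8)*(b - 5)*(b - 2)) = b - 2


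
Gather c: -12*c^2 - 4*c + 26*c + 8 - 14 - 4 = -12*c^2 + 22*c - 10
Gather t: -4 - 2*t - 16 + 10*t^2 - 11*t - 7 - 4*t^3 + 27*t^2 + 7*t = -4*t^3 + 37*t^2 - 6*t - 27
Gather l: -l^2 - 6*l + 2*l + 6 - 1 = -l^2 - 4*l + 5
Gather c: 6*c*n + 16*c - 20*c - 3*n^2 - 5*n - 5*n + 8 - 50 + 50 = c*(6*n - 4) - 3*n^2 - 10*n + 8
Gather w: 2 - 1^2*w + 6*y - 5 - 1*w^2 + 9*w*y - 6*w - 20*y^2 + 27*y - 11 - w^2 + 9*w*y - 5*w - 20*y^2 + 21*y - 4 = -2*w^2 + w*(18*y - 12) - 40*y^2 + 54*y - 18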